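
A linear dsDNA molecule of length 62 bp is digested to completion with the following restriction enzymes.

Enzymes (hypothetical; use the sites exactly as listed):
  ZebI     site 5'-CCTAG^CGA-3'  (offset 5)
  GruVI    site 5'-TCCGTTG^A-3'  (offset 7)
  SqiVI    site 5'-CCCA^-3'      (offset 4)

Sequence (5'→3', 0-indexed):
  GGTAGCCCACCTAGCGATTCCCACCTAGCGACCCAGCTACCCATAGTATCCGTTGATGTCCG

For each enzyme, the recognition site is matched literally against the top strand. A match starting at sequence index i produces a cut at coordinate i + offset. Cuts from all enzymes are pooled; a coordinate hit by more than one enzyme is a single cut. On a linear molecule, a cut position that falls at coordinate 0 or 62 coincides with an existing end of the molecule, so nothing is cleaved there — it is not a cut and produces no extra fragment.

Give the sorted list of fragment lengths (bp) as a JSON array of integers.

[5,5,7,7,8,9,9,12]

Per-enzyme occurrences:
  ZebI (CCTAGCGA, off=5): starts [9, 23] → cuts [14, 28]
  GruVI (TCCGTTGA, off=7): starts [48] → cuts [55]
  SqiVI (CCCA, off=4): starts [5, 19, 31, 39] → cuts [9, 23, 35, 43]

Pooled cuts: [9, 14, 23, 28, 35, 43, 55]

Fragment lengths:
  [0,9): 9 bp
  [9,14): 5 bp
  [14,23): 9 bp
  [23,28): 5 bp
  [28,35): 7 bp
  [35,43): 8 bp
  [43,55): 12 bp
  [55,62): 7 bp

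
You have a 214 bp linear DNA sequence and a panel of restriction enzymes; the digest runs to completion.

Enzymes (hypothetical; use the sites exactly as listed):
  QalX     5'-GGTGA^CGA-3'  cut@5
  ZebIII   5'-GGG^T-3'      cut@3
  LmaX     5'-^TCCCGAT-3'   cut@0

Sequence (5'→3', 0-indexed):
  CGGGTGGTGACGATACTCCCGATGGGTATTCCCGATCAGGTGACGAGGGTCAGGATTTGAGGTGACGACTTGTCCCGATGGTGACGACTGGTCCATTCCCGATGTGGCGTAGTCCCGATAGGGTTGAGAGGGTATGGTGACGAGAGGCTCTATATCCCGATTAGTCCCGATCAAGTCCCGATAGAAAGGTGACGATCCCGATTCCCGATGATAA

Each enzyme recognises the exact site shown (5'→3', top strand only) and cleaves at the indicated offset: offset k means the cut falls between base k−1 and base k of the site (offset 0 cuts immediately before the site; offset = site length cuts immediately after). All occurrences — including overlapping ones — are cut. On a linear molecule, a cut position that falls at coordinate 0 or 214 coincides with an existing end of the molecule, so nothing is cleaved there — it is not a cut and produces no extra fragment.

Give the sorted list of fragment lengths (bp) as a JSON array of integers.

Scan for sites:
  QalX (GGTGACGA, off=5): starts [5, 38, 60, 79, 135, 187] → cuts [10, 43, 65, 84, 140, 192]
  ZebIII (GGGT, off=3): starts [1, 23, 46, 120, 129] → cuts [4, 26, 49, 123, 132]
  LmaX (TCCCGAT, off=0): starts [16, 29, 72, 96, 112, 154, 164, 175, 195, 202] → cuts [16, 29, 72, 96, 112, 154, 164, 175, 195, 202]

All cut coordinates (distinct, sorted): [4, 10, 16, 26, 29, 43, 49, 65, 72, 84, 96, 112, 123, 132, 140, 154, 164, 175, 192, 195, 202]

Fragment lengths:
  [0,4): 4 bp
  [4,10): 6 bp
  [10,16): 6 bp
  [16,26): 10 bp
  [26,29): 3 bp
  [29,43): 14 bp
  [43,49): 6 bp
  [49,65): 16 bp
  [65,72): 7 bp
  [72,84): 12 bp
  [84,96): 12 bp
  [96,112): 16 bp
  [112,123): 11 bp
  [123,132): 9 bp
  [132,140): 8 bp
  [140,154): 14 bp
  [154,164): 10 bp
  [164,175): 11 bp
  [175,192): 17 bp
  [192,195): 3 bp
  [195,202): 7 bp
  [202,214): 12 bp

[3,3,4,6,6,6,7,7,8,9,10,10,11,11,12,12,12,14,14,16,16,17]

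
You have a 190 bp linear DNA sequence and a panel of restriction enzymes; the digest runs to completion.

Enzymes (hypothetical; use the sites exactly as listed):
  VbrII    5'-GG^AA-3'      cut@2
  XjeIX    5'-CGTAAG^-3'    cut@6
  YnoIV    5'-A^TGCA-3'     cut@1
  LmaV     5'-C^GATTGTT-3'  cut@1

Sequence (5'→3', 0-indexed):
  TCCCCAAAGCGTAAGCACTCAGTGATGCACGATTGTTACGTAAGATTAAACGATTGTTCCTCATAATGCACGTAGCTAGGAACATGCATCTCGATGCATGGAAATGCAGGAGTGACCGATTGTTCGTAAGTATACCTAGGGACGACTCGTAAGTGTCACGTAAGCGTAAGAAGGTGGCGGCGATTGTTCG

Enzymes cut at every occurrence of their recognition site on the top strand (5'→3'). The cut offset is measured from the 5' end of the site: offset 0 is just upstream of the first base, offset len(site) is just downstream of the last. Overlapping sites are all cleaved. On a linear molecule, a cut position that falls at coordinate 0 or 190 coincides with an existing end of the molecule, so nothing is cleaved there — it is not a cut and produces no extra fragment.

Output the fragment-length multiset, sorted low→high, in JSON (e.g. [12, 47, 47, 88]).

[3,4,5,6,7,7,9,10,10,11,11,13,13,14,14,15,15,23]

Scan for sites:
  VbrII (GGAA, off=2): starts [78, 99] → cuts [80, 101]
  XjeIX (CGTAAG, off=6): starts [9, 38, 124, 147, 158, 164] → cuts [15, 44, 130, 153, 164, 170]
  YnoIV (ATGCA, off=1): starts [24, 65, 83, 93, 103] → cuts [25, 66, 84, 94, 104]
  LmaV (CGATTGTT, off=1): starts [29, 50, 116, 180] → cuts [30, 51, 117, 181]

All cut coordinates (distinct, sorted): [15, 25, 30, 44, 51, 66, 80, 84, 94, 101, 104, 117, 130, 153, 164, 170, 181]

Fragment lengths:
  [0,15): 15 bp
  [15,25): 10 bp
  [25,30): 5 bp
  [30,44): 14 bp
  [44,51): 7 bp
  [51,66): 15 bp
  [66,80): 14 bp
  [80,84): 4 bp
  [84,94): 10 bp
  [94,101): 7 bp
  [101,104): 3 bp
  [104,117): 13 bp
  [117,130): 13 bp
  [130,153): 23 bp
  [153,164): 11 bp
  [164,170): 6 bp
  [170,181): 11 bp
  [181,190): 9 bp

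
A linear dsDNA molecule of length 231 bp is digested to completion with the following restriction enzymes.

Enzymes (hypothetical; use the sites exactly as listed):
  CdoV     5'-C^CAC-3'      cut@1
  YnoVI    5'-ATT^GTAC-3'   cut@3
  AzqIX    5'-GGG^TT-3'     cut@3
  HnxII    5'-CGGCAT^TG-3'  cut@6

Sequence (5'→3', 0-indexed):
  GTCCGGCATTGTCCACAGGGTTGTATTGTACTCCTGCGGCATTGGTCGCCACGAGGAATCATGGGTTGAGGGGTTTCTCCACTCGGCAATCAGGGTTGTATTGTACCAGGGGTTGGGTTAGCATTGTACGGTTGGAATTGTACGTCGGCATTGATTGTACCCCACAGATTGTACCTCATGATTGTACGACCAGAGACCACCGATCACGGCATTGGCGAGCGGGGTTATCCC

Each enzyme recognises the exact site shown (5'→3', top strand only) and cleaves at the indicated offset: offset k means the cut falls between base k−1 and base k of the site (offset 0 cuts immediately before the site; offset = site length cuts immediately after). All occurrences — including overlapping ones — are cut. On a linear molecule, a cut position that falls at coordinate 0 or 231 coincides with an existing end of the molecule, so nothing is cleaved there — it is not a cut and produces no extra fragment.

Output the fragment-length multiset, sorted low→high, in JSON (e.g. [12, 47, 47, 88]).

Per-enzyme occurrences:
  CdoV (CCAC, off=1): starts [12, 48, 78, 161, 196] → cuts [13, 49, 79, 162, 197]
  YnoVI (ATTGTAC, off=3): starts [24, 99, 122, 136, 153, 167, 180] → cuts [27, 102, 125, 139, 156, 170, 183]
  AzqIX (GGGTT, off=3): starts [17, 62, 70, 92, 109, 114, 221] → cuts [20, 65, 73, 95, 112, 117, 224]
  HnxII (CGGCATTG, off=6): starts [3, 36, 145, 206] → cuts [9, 42, 151, 212]

Pooled cuts: [9, 13, 20, 27, 42, 49, 65, 73, 79, 95, 102, 112, 117, 125, 139, 151, 156, 162, 170, 183, 197, 212, 224]

Fragments:
  [0,9): 9 bp
  [9,13): 4 bp
  [13,20): 7 bp
  [20,27): 7 bp
  [27,42): 15 bp
  [42,49): 7 bp
  [49,65): 16 bp
  [65,73): 8 bp
  [73,79): 6 bp
  [79,95): 16 bp
  [95,102): 7 bp
  [102,112): 10 bp
  [112,117): 5 bp
  [117,125): 8 bp
  [125,139): 14 bp
  [139,151): 12 bp
  [151,156): 5 bp
  [156,162): 6 bp
  [162,170): 8 bp
  [170,183): 13 bp
  [183,197): 14 bp
  [197,212): 15 bp
  [212,224): 12 bp
  [224,231): 7 bp

[4,5,5,6,6,7,7,7,7,7,8,8,8,9,10,12,12,13,14,14,15,15,16,16]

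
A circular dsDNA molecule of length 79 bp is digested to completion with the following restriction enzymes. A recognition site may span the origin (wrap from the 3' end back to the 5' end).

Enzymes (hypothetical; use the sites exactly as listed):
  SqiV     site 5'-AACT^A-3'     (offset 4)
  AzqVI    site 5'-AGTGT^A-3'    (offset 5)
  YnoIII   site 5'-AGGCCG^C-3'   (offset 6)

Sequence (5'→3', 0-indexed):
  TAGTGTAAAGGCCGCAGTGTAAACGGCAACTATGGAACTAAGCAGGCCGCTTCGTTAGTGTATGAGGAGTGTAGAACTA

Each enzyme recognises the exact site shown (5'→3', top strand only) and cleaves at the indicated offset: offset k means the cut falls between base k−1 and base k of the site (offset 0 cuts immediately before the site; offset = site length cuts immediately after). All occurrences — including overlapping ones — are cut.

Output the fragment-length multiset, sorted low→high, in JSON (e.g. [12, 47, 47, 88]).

Site scan:
  SqiV (AACTA, off=4): starts [27, 35, 74] → cuts [31, 39, 78]
  AzqVI (AGTGTA, off=5): starts [1, 15, 56, 67] → cuts [6, 20, 61, 72]
  YnoIII (AGGCCGC, off=6): starts [8, 43] → cuts [14, 49]

Pooled cuts: [6, 14, 20, 31, 39, 49, 61, 72, 78]

Fragment lengths:
  6→14: 8 bp
  14→20: 6 bp
  20→31: 11 bp
  31→39: 8 bp
  39→49: 10 bp
  49→61: 12 bp
  61→72: 11 bp
  72→78: 6 bp
  78→6 (wrap): 79-78+6 = 7 bp

[6,6,7,8,8,10,11,11,12]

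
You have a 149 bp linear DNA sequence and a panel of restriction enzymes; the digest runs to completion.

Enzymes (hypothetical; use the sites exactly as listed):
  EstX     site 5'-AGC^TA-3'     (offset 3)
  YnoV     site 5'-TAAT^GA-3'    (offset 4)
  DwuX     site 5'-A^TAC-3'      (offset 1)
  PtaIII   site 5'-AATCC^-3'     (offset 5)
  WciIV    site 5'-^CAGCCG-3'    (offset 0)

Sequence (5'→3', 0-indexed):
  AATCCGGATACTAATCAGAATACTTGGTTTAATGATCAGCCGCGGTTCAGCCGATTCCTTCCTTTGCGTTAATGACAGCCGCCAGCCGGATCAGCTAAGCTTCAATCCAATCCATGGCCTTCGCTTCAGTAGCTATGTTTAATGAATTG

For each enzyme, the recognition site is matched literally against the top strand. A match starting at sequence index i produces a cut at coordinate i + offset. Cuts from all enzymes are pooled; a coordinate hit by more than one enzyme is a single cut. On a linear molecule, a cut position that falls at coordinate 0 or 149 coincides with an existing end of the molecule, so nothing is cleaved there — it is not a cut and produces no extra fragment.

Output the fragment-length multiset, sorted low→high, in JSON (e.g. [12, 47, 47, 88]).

[2,3,3,5,5,6,7,10,11,12,13,13,13,20,26]

Per-enzyme occurrences:
  EstX (AGCTA, off=3): starts [92, 130] → cuts [95, 133]
  YnoV (TAATGA, off=4): starts [29, 69, 139] → cuts [33, 73, 143]
  DwuX (ATAC, off=1): starts [7, 19] → cuts [8, 20]
  PtaIII (AATCC, off=5): starts [0, 103, 108] → cuts [5, 108, 113]
  WciIV (CAGCCG, off=0): starts [36, 47, 75, 82] → cuts [36, 47, 75, 82]

All cut coordinates (distinct, sorted): [5, 8, 20, 33, 36, 47, 73, 75, 82, 95, 108, 113, 133, 143]

Fragments:
  [0,5): 5 bp
  [5,8): 3 bp
  [8,20): 12 bp
  [20,33): 13 bp
  [33,36): 3 bp
  [36,47): 11 bp
  [47,73): 26 bp
  [73,75): 2 bp
  [75,82): 7 bp
  [82,95): 13 bp
  [95,108): 13 bp
  [108,113): 5 bp
  [113,133): 20 bp
  [133,143): 10 bp
  [143,149): 6 bp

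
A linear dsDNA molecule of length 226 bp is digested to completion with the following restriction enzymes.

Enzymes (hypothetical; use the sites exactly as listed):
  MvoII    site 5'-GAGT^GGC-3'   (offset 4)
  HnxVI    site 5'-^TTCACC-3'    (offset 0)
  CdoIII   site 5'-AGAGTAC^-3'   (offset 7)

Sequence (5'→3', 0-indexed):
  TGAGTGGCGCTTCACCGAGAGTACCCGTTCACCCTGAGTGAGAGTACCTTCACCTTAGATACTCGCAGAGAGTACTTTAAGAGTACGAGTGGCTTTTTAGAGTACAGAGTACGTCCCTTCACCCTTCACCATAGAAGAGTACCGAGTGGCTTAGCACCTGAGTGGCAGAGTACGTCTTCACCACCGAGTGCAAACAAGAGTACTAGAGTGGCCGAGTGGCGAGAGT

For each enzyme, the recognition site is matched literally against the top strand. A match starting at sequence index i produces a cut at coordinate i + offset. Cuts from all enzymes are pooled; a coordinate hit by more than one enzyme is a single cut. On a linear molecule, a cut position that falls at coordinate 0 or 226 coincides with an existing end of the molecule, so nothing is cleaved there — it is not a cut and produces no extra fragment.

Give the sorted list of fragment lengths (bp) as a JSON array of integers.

Per-enzyme occurrences:
  MvoII GAGTGGC/4: at [1, 86, 143, 159, 205, 213] ⇒ [5, 90, 147, 163, 209, 217]
  HnxVI TTCACC/0: at [10, 27, 48, 117, 124, 176] ⇒ [10, 27, 48, 117, 124, 176]
  CdoIII AGAGTAC/7: at [17, 40, 68, 79, 98, 105, 135, 166, 196] ⇒ [24, 47, 75, 86, 105, 112, 142, 173, 203]

Pooled cuts: [5, 10, 24, 27, 47, 48, 75, 86, 90, 105, 112, 117, 124, 142, 147, 163, 173, 176, 203, 209, 217]

Fragments:
  [0,5): 5 bp
  [5,10): 5 bp
  [10,24): 14 bp
  [24,27): 3 bp
  [27,47): 20 bp
  [47,48): 1 bp
  [48,75): 27 bp
  [75,86): 11 bp
  [86,90): 4 bp
  [90,105): 15 bp
  [105,112): 7 bp
  [112,117): 5 bp
  [117,124): 7 bp
  [124,142): 18 bp
  [142,147): 5 bp
  [147,163): 16 bp
  [163,173): 10 bp
  [173,176): 3 bp
  [176,203): 27 bp
  [203,209): 6 bp
  [209,217): 8 bp
  [217,226): 9 bp

[1,3,3,4,5,5,5,5,6,7,7,8,9,10,11,14,15,16,18,20,27,27]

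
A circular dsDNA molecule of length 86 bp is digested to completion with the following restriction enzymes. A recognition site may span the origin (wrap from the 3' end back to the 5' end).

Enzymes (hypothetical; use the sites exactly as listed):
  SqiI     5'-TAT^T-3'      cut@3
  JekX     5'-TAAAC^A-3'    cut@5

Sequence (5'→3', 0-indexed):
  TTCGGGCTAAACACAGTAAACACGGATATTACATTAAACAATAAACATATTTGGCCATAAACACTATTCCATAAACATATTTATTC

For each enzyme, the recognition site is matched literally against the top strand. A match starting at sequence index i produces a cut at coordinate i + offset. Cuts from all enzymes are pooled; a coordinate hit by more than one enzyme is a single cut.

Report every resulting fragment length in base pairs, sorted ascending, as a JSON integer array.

Per-enzyme occurrences:
  SqiI (TATT, off=3): starts [26, 47, 64, 77, 81] → cuts [29, 50, 67, 80, 84]
  JekX (TAAACA, off=5): starts [7, 16, 34, 41, 57, 71] → cuts [12, 21, 39, 46, 62, 76]

Pooled cuts: [12, 21, 29, 39, 46, 50, 62, 67, 76, 80, 84]

Fragments:
  12→21: 9 bp
  21→29: 8 bp
  29→39: 10 bp
  39→46: 7 bp
  46→50: 4 bp
  50→62: 12 bp
  62→67: 5 bp
  67→76: 9 bp
  76→80: 4 bp
  80→84: 4 bp
  84→12 (wrap): 86-84+12 = 14 bp

[4,4,4,5,7,8,9,9,10,12,14]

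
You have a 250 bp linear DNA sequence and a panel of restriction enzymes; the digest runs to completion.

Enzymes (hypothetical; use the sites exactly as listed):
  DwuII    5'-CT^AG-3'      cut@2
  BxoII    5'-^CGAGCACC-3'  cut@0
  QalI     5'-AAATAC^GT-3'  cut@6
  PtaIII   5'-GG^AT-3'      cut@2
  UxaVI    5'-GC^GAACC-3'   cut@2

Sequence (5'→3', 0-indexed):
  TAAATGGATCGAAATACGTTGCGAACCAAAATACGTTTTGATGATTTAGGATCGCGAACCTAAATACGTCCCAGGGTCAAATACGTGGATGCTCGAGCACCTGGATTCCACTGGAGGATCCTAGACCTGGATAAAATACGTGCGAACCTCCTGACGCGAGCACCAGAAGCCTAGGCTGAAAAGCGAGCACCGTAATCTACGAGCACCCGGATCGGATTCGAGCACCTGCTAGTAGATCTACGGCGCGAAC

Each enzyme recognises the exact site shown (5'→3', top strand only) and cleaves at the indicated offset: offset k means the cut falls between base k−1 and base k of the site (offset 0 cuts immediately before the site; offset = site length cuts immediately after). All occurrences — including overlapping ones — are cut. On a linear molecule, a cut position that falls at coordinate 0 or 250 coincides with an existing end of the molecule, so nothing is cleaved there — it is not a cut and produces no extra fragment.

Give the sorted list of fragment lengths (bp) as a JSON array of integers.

Site scan:
  DwuII CTAG/2: at [120, 170, 228] ⇒ [122, 172, 230]
  BxoII CGAGCACC/0: at [93, 156, 183, 199, 218] ⇒ [93, 156, 183, 199, 218]
  QalI AAATACGT/6: at [11, 28, 61, 78, 133] ⇒ [17, 34, 67, 84, 139]
  PtaIII GGAT/2: at [5, 48, 86, 102, 115, 128, 208, 213] ⇒ [7, 50, 88, 104, 117, 130, 210, 215]
  UxaVI GCGAACC/2: at [20, 53, 141] ⇒ [22, 55, 143]

All cut coordinates (distinct, sorted): [7, 17, 22, 34, 50, 55, 67, 84, 88, 93, 104, 117, 122, 130, 139, 143, 156, 172, 183, 199, 210, 215, 218, 230]

Fragment lengths:
  [0,7): 7 bp
  [7,17): 10 bp
  [17,22): 5 bp
  [22,34): 12 bp
  [34,50): 16 bp
  [50,55): 5 bp
  [55,67): 12 bp
  [67,84): 17 bp
  [84,88): 4 bp
  [88,93): 5 bp
  [93,104): 11 bp
  [104,117): 13 bp
  [117,122): 5 bp
  [122,130): 8 bp
  [130,139): 9 bp
  [139,143): 4 bp
  [143,156): 13 bp
  [156,172): 16 bp
  [172,183): 11 bp
  [183,199): 16 bp
  [199,210): 11 bp
  [210,215): 5 bp
  [215,218): 3 bp
  [218,230): 12 bp
  [230,250): 20 bp

[3,4,4,5,5,5,5,5,7,8,9,10,11,11,11,12,12,12,13,13,16,16,16,17,20]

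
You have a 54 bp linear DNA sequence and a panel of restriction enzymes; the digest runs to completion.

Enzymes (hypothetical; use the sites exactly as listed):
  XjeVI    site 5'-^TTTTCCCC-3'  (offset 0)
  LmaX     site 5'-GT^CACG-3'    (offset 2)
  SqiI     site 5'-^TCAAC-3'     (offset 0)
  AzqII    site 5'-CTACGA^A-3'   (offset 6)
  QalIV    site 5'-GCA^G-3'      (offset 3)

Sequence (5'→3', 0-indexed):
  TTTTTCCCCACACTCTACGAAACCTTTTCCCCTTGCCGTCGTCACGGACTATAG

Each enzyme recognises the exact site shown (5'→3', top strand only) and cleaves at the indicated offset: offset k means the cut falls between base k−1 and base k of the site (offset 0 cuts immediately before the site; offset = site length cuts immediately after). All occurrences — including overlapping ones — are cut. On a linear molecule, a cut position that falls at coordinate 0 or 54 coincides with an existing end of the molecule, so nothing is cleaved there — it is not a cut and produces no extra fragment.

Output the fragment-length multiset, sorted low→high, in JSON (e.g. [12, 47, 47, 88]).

[1,4,12,18,19]

Scan for sites:
  XjeVI (TTTTCCCC, off=0): starts [1, 24] → cuts [1, 24]
  LmaX (GTCACG, off=2): starts [40] → cuts [42]
  SqiI (TCAAC, off=0): no sites
  AzqII (CTACGAA, off=6): starts [14] → cuts [20]
  QalIV (GCAG, off=3): no sites

Pooled cuts: [1, 20, 24, 42]

Fragment lengths:
  [0,1): 1 bp
  [1,20): 19 bp
  [20,24): 4 bp
  [24,42): 18 bp
  [42,54): 12 bp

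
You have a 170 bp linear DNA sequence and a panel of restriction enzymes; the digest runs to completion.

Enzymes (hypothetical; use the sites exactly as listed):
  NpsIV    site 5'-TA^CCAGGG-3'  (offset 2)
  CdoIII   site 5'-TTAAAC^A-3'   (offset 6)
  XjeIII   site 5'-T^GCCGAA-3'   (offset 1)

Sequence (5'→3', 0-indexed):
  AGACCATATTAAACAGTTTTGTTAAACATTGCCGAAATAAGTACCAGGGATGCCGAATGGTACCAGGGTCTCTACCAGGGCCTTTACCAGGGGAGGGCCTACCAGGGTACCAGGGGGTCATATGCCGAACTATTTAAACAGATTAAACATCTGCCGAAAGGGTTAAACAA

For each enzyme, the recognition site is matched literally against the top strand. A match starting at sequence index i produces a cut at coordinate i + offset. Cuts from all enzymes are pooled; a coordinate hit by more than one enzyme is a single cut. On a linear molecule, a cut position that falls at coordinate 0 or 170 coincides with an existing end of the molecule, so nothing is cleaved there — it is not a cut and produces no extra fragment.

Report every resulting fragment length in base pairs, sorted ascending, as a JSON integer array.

[2,3,4,8,8,9,11,12,12,13,13,14,14,15,16,16]

Site scan:
  NpsIV TACCAGGG/2: at [41, 60, 72, 84, 99, 107] ⇒ [43, 62, 74, 86, 101, 109]
  CdoIII TTAAACA/6: at [8, 21, 133, 142, 162] ⇒ [14, 27, 139, 148, 168]
  XjeIII TGCCGAA/1: at [29, 50, 122, 151] ⇒ [30, 51, 123, 152]

All cut coordinates (distinct, sorted): [14, 27, 30, 43, 51, 62, 74, 86, 101, 109, 123, 139, 148, 152, 168]

Fragment lengths:
  [0,14): 14 bp
  [14,27): 13 bp
  [27,30): 3 bp
  [30,43): 13 bp
  [43,51): 8 bp
  [51,62): 11 bp
  [62,74): 12 bp
  [74,86): 12 bp
  [86,101): 15 bp
  [101,109): 8 bp
  [109,123): 14 bp
  [123,139): 16 bp
  [139,148): 9 bp
  [148,152): 4 bp
  [152,168): 16 bp
  [168,170): 2 bp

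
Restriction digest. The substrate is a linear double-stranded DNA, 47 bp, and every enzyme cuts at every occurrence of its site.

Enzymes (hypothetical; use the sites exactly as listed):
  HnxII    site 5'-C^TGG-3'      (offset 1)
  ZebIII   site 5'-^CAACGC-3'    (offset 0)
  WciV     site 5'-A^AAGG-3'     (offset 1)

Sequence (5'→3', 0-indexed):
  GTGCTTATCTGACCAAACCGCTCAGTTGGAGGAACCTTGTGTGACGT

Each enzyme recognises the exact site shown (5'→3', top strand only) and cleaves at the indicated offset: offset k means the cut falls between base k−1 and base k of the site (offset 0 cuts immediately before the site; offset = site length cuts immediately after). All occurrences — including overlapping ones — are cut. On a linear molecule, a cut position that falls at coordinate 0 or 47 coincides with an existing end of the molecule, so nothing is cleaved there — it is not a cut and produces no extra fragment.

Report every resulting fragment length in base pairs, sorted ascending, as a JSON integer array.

[47]

Scan for sites:
  HnxII (CTGG, off=1): no sites
  ZebIII (CAACGC, off=0): no sites
  WciV (AAAGG, off=1): no sites

Pooled cuts: ∅

Fragment lengths:
  no cuts → one linear fragment of 47 bp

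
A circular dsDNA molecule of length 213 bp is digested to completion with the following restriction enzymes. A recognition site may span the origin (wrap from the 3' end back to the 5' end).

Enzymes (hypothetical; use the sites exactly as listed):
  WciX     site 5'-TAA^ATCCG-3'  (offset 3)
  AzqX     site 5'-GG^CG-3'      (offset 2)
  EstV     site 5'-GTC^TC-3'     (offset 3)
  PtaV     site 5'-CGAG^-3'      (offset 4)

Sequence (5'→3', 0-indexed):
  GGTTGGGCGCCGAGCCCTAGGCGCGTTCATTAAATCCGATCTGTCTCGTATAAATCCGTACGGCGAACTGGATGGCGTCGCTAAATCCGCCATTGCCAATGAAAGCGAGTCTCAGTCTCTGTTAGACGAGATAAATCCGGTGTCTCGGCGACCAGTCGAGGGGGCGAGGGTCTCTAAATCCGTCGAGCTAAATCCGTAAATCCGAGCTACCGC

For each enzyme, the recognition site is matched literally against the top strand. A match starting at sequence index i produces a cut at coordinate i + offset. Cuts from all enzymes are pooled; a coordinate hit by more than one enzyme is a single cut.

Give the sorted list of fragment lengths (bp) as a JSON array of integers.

Site scan:
  WciX (TAAATCCG, off=3): starts [30, 50, 81, 131, 174, 188, 196] → cuts [33, 53, 84, 134, 177, 191, 199]
  AzqX (GGCG, off=2): starts [5, 19, 61, 73, 146, 162] → cuts [7, 21, 63, 75, 148, 164]
  EstV (GTCTC, off=3): starts [42, 108, 114, 141, 169] → cuts [45, 111, 117, 144, 172]
  PtaV (CGAG, off=4): starts [10, 105, 126, 156, 164, 183, 202] → cuts [14, 109, 130, 160, 168, 187, 206]

Pooled cuts: [7, 14, 21, 33, 45, 53, 63, 75, 84, 109, 111, 117, 130, 134, 144, 148, 160, 164, 168, 172, 177, 187, 191, 199, 206]

Fragment lengths:
  7→14: 7 bp
  14→21: 7 bp
  21→33: 12 bp
  33→45: 12 bp
  45→53: 8 bp
  53→63: 10 bp
  63→75: 12 bp
  75→84: 9 bp
  84→109: 25 bp
  109→111: 2 bp
  111→117: 6 bp
  117→130: 13 bp
  130→134: 4 bp
  134→144: 10 bp
  144→148: 4 bp
  148→160: 12 bp
  160→164: 4 bp
  164→168: 4 bp
  168→172: 4 bp
  172→177: 5 bp
  177→187: 10 bp
  187→191: 4 bp
  191→199: 8 bp
  199→206: 7 bp
  206→7 (wrap): 213-206+7 = 14 bp

[2,4,4,4,4,4,4,5,6,7,7,7,8,8,9,10,10,10,12,12,12,12,13,14,25]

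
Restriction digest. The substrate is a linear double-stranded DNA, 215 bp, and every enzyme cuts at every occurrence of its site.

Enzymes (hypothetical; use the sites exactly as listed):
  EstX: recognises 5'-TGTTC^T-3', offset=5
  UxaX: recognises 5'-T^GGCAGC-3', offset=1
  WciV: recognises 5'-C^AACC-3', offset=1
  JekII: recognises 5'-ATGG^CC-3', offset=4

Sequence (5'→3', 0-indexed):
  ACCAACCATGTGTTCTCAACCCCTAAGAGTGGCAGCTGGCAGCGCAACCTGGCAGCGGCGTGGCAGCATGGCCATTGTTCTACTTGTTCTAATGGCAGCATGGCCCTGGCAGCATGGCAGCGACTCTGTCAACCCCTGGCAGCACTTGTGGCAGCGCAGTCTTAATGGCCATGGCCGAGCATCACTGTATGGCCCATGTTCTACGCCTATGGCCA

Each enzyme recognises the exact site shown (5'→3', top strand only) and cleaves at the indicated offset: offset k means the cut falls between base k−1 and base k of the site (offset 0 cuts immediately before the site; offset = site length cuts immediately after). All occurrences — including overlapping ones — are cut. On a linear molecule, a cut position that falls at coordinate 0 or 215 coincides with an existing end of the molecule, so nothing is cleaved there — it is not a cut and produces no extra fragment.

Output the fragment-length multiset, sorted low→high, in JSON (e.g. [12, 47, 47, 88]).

Site scan:
  EstX TGTTCT/5: at [10, 75, 84, 196] ⇒ [15, 80, 89, 201]
  UxaX TGGCAGC/1: at [29, 36, 49, 60, 92, 106, 114, 136, 148] ⇒ [30, 37, 50, 61, 93, 107, 115, 137, 149]
  WciV CAACC/1: at [2, 16, 44, 129] ⇒ [3, 17, 45, 130]
  JekII ATGGCC/4: at [67, 99, 164, 170, 188, 208] ⇒ [71, 103, 168, 174, 192, 212]

All cut coordinates (distinct, sorted): [3, 15, 17, 30, 37, 45, 50, 61, 71, 80, 89, 93, 103, 107, 115, 130, 137, 149, 168, 174, 192, 201, 212]

Fragment lengths:
  [0,3): 3 bp
  [3,15): 12 bp
  [15,17): 2 bp
  [17,30): 13 bp
  [30,37): 7 bp
  [37,45): 8 bp
  [45,50): 5 bp
  [50,61): 11 bp
  [61,71): 10 bp
  [71,80): 9 bp
  [80,89): 9 bp
  [89,93): 4 bp
  [93,103): 10 bp
  [103,107): 4 bp
  [107,115): 8 bp
  [115,130): 15 bp
  [130,137): 7 bp
  [137,149): 12 bp
  [149,168): 19 bp
  [168,174): 6 bp
  [174,192): 18 bp
  [192,201): 9 bp
  [201,212): 11 bp
  [212,215): 3 bp

[2,3,3,4,4,5,6,7,7,8,8,9,9,9,10,10,11,11,12,12,13,15,18,19]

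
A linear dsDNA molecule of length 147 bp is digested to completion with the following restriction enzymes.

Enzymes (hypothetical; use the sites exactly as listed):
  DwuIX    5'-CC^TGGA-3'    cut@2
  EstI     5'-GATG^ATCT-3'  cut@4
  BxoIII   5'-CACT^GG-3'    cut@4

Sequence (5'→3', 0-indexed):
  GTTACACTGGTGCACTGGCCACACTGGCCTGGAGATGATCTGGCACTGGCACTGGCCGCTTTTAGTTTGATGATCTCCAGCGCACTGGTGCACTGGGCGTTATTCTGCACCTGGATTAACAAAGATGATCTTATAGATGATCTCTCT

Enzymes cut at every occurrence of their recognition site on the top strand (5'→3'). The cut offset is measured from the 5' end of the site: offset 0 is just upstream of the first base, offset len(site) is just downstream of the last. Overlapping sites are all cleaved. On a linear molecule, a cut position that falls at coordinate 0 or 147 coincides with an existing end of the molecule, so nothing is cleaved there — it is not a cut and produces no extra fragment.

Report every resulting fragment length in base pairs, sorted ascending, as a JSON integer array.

[4,6,8,8,8,8,8,9,10,12,14,16,17,19]

Per-enzyme occurrences:
  DwuIX CCTGGA/2: at [27, 109] ⇒ [29, 111]
  EstI GATGATCT/4: at [33, 68, 123, 135] ⇒ [37, 72, 127, 139]
  BxoIII CACTGG/4: at [4, 12, 21, 43, 49, 82, 90] ⇒ [8, 16, 25, 47, 53, 86, 94]

Pooled cuts: [8, 16, 25, 29, 37, 47, 53, 72, 86, 94, 111, 127, 139]

Fragment lengths:
  [0,8): 8 bp
  [8,16): 8 bp
  [16,25): 9 bp
  [25,29): 4 bp
  [29,37): 8 bp
  [37,47): 10 bp
  [47,53): 6 bp
  [53,72): 19 bp
  [72,86): 14 bp
  [86,94): 8 bp
  [94,111): 17 bp
  [111,127): 16 bp
  [127,139): 12 bp
  [139,147): 8 bp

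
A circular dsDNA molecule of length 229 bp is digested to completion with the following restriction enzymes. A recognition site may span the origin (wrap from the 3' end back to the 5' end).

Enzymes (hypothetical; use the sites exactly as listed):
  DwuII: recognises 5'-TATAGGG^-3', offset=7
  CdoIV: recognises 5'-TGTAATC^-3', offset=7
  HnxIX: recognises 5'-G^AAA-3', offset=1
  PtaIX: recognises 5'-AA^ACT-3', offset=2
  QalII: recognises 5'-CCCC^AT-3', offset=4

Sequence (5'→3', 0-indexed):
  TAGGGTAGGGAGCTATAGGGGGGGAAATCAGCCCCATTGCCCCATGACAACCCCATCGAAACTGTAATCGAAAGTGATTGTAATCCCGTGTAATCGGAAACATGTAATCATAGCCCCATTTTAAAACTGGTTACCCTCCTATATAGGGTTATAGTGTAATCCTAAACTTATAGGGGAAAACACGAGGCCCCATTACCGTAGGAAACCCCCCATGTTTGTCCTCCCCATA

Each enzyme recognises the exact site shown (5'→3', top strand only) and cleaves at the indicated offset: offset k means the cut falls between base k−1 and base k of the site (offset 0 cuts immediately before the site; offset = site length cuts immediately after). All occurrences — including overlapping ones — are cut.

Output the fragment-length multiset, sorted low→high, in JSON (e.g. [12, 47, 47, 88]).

Site scan:
  DwuII TATAGGG/7: at [13, 141, 168, 227] ⇒ [5, 20, 148, 175]
  CdoIV TGTAATC/7: at [62, 78, 88, 102, 154] ⇒ [69, 85, 95, 109, 161]
  HnxIX GAAA/1: at [23, 57, 69, 96, 175, 201] ⇒ [24, 58, 70, 97, 176, 202]
  PtaIX AAACT/2: at [58, 123, 163] ⇒ [60, 125, 165]
  QalII CCCCAT/4: at [31, 39, 50, 113, 187, 207, 222] ⇒ [35, 43, 54, 117, 191, 211, 226]

Pooled cuts: [5, 20, 24, 35, 43, 54, 58, 60, 69, 70, 85, 95, 97, 109, 117, 125, 148, 161, 165, 175, 176, 191, 202, 211, 226]

Fragments:
  5→20: 15 bp
  20→24: 4 bp
  24→35: 11 bp
  35→43: 8 bp
  43→54: 11 bp
  54→58: 4 bp
  58→60: 2 bp
  60→69: 9 bp
  69→70: 1 bp
  70→85: 15 bp
  85→95: 10 bp
  95→97: 2 bp
  97→109: 12 bp
  109→117: 8 bp
  117→125: 8 bp
  125→148: 23 bp
  148→161: 13 bp
  161→165: 4 bp
  165→175: 10 bp
  175→176: 1 bp
  176→191: 15 bp
  191→202: 11 bp
  202→211: 9 bp
  211→226: 15 bp
  226→5 (wrap): 229-226+5 = 8 bp

[1,1,2,2,4,4,4,8,8,8,8,9,9,10,10,11,11,11,12,13,15,15,15,15,23]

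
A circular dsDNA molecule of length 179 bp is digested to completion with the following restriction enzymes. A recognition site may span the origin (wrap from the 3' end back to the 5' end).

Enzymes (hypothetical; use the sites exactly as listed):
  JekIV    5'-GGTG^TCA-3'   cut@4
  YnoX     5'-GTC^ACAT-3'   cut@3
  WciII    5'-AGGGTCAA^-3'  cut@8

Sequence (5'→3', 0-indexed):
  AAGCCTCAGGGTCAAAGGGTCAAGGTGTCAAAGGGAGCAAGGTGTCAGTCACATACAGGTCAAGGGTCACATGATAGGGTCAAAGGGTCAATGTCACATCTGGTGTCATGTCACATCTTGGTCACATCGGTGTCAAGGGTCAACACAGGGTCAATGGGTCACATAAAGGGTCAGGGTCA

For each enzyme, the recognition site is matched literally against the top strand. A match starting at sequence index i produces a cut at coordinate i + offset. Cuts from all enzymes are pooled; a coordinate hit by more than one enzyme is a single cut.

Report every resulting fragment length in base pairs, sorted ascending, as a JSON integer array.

Per-enzyme occurrences:
  JekIV (GGTGTCA, off=4): starts [23, 40, 101, 128] → cuts [27, 44, 105, 132]
  YnoX (GTCACAT, off=3): starts [47, 65, 92, 109, 120, 157] → cuts [50, 68, 95, 112, 123, 160]
  WciII (AGGGTCAA, off=8): starts [7, 15, 75, 83, 135, 146, 172] → cuts [1, 15, 23, 83, 91, 143, 154]

All cut coordinates (distinct, sorted): [1, 15, 23, 27, 44, 50, 68, 83, 91, 95, 105, 112, 123, 132, 143, 154, 160]

Fragments:
  1→15: 14 bp
  15→23: 8 bp
  23→27: 4 bp
  27→44: 17 bp
  44→50: 6 bp
  50→68: 18 bp
  68→83: 15 bp
  83→91: 8 bp
  91→95: 4 bp
  95→105: 10 bp
  105→112: 7 bp
  112→123: 11 bp
  123→132: 9 bp
  132→143: 11 bp
  143→154: 11 bp
  154→160: 6 bp
  160→1 (wrap): 179-160+1 = 20 bp

[4,4,6,6,7,8,8,9,10,11,11,11,14,15,17,18,20]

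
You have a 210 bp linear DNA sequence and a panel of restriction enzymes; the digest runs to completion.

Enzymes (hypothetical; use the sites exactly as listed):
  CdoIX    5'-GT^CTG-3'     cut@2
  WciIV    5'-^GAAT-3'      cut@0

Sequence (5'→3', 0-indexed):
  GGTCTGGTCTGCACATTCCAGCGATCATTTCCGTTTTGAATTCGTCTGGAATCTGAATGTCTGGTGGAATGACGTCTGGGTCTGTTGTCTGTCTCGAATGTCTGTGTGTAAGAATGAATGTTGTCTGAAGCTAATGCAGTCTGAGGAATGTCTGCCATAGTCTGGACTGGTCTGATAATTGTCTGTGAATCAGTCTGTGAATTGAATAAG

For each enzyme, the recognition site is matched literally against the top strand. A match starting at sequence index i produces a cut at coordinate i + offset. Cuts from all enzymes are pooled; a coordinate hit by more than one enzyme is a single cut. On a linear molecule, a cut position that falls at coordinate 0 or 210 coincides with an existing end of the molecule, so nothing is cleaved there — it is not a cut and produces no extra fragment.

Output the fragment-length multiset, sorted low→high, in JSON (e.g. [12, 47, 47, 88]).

[3,3,4,4,4,5,5,5,6,6,6,6,6,6,7,7,7,8,8,9,9,10,10,10,11,16,29]

Site scan:
  CdoIX (GTCTG, off=2): starts [1, 6, 43, 58, 73, 79, 86, 99, 122, 138, 149, 159, 169, 180, 192] → cuts [3, 8, 45, 60, 75, 81, 88, 101, 124, 140, 151, 161, 171, 182, 194]
  WciIV (GAAT, off=0): starts [37, 48, 54, 66, 95, 111, 115, 145, 186, 198, 203] → cuts [37, 48, 54, 66, 95, 111, 115, 145, 186, 198, 203]

All cut coordinates (distinct, sorted): [3, 8, 37, 45, 48, 54, 60, 66, 75, 81, 88, 95, 101, 111, 115, 124, 140, 145, 151, 161, 171, 182, 186, 194, 198, 203]

Fragment lengths:
  [0,3): 3 bp
  [3,8): 5 bp
  [8,37): 29 bp
  [37,45): 8 bp
  [45,48): 3 bp
  [48,54): 6 bp
  [54,60): 6 bp
  [60,66): 6 bp
  [66,75): 9 bp
  [75,81): 6 bp
  [81,88): 7 bp
  [88,95): 7 bp
  [95,101): 6 bp
  [101,111): 10 bp
  [111,115): 4 bp
  [115,124): 9 bp
  [124,140): 16 bp
  [140,145): 5 bp
  [145,151): 6 bp
  [151,161): 10 bp
  [161,171): 10 bp
  [171,182): 11 bp
  [182,186): 4 bp
  [186,194): 8 bp
  [194,198): 4 bp
  [198,203): 5 bp
  [203,210): 7 bp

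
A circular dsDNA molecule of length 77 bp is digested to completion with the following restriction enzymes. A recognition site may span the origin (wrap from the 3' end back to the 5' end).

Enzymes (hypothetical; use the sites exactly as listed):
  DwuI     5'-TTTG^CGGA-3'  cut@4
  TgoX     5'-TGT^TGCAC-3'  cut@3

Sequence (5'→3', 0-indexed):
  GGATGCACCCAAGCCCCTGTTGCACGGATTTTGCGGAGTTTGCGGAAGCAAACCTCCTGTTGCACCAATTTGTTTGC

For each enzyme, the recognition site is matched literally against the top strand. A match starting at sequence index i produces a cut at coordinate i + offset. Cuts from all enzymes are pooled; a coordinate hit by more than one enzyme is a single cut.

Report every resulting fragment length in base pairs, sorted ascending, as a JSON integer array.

[9,13,16,18,21]

Scan for sites:
  DwuI (TTTGCGGA, off=4): starts [29, 38, 72] → cuts [33, 42, 76]
  TgoX (TGTTGCAC, off=3): starts [17, 57] → cuts [20, 60]

All cut coordinates (distinct, sorted): [20, 33, 42, 60, 76]

Fragments:
  20→33: 13 bp
  33→42: 9 bp
  42→60: 18 bp
  60→76: 16 bp
  76→20 (wrap): 77-76+20 = 21 bp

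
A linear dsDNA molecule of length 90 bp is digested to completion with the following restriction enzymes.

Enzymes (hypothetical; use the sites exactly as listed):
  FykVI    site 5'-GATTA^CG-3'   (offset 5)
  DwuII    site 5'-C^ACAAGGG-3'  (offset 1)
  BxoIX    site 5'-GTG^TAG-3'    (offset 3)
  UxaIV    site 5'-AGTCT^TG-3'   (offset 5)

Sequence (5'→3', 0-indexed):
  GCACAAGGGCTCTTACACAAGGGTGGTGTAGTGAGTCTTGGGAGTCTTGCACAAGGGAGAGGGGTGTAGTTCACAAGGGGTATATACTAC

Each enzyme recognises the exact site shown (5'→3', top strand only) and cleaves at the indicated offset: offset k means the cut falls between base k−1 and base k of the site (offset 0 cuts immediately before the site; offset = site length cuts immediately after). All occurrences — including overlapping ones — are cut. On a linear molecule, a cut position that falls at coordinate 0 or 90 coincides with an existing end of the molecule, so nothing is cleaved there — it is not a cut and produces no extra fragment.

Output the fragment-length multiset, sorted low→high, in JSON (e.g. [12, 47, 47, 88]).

Site scan:
  FykVI (GATTACG, off=5): no sites
  DwuII CACAAGGG/1: at [1, 15, 49, 71] ⇒ [2, 16, 50, 72]
  BxoIX GTGTAG/3: at [25, 63] ⇒ [28, 66]
  UxaIV AGTCTTG/5: at [33, 42] ⇒ [38, 47]

All cut coordinates (distinct, sorted): [2, 16, 28, 38, 47, 50, 66, 72]

Fragment lengths:
  [0,2): 2 bp
  [2,16): 14 bp
  [16,28): 12 bp
  [28,38): 10 bp
  [38,47): 9 bp
  [47,50): 3 bp
  [50,66): 16 bp
  [66,72): 6 bp
  [72,90): 18 bp

[2,3,6,9,10,12,14,16,18]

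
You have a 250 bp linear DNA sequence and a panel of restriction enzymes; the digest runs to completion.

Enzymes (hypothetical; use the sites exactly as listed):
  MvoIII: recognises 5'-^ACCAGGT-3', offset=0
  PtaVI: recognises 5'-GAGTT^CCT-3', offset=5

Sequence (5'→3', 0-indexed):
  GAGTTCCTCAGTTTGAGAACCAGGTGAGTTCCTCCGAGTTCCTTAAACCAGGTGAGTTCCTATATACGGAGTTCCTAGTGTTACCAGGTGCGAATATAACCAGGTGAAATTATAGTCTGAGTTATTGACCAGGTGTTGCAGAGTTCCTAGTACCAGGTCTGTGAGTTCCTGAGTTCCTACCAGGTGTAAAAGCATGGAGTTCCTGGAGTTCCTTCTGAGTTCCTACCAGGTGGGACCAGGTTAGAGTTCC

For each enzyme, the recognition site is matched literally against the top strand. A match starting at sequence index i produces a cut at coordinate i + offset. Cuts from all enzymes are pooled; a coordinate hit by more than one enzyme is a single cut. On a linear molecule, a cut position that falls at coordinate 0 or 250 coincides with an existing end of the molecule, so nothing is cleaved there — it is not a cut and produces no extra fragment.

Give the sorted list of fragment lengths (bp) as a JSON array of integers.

Site scan:
  MvoIII ACCAGGT/0: at [18, 46, 82, 98, 127, 151, 178, 224, 234] ⇒ [18, 46, 82, 98, 127, 151, 178, 224, 234]
  PtaVI GAGTTCCT/5: at [0, 25, 35, 53, 68, 140, 162, 170, 196, 205, 216] ⇒ [5, 30, 40, 58, 73, 145, 167, 175, 201, 210, 221]

Pooled cuts: [5, 18, 30, 40, 46, 58, 73, 82, 98, 127, 145, 151, 167, 175, 178, 201, 210, 221, 224, 234]

Fragment lengths:
  [0,5): 5 bp
  [5,18): 13 bp
  [18,30): 12 bp
  [30,40): 10 bp
  [40,46): 6 bp
  [46,58): 12 bp
  [58,73): 15 bp
  [73,82): 9 bp
  [82,98): 16 bp
  [98,127): 29 bp
  [127,145): 18 bp
  [145,151): 6 bp
  [151,167): 16 bp
  [167,175): 8 bp
  [175,178): 3 bp
  [178,201): 23 bp
  [201,210): 9 bp
  [210,221): 11 bp
  [221,224): 3 bp
  [224,234): 10 bp
  [234,250): 16 bp

[3,3,5,6,6,8,9,9,10,10,11,12,12,13,15,16,16,16,18,23,29]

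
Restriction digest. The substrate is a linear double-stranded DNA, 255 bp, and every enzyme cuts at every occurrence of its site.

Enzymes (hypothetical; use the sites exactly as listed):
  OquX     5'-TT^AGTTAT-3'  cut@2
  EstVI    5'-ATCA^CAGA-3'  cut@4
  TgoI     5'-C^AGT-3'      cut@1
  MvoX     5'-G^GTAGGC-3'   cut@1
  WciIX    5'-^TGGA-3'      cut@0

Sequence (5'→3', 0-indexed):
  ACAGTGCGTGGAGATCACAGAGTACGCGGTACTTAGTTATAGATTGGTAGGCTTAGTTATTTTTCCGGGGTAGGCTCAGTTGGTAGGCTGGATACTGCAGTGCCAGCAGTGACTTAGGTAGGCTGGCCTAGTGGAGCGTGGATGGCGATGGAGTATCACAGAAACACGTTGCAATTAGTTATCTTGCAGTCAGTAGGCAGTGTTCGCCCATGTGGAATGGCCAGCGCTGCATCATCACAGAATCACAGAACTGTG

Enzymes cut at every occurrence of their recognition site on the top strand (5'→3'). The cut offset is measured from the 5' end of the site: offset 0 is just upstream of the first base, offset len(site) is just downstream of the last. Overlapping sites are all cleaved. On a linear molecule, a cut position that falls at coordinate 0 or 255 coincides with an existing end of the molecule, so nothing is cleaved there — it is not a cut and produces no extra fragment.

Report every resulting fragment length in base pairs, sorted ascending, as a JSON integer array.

[2,4,5,6,6,7,7,8,8,8,9,9,10,10,10,10,10,11,12,14,14,15,17,18,25]

Per-enzyme occurrences:
  OquX (TTAGTTAT, off=2): starts [32, 52, 174] → cuts [34, 54, 176]
  EstVI (ATCACAGA, off=4): starts [13, 154, 233, 241] → cuts [17, 158, 237, 245]
  TgoI (CAGT, off=1): starts [1, 76, 97, 106, 186, 190, 197] → cuts [2, 77, 98, 107, 187, 191, 198]
  MvoX (GGTAGGC, off=1): starts [45, 68, 81, 116] → cuts [46, 69, 82, 117]
  WciIX (TGGA, off=0): starts [8, 88, 131, 138, 148, 212] → cuts [8, 88, 131, 138, 148, 212]

All cut coordinates (distinct, sorted): [2, 8, 17, 34, 46, 54, 69, 77, 82, 88, 98, 107, 117, 131, 138, 148, 158, 176, 187, 191, 198, 212, 237, 245]

Fragment lengths:
  [0,2): 2 bp
  [2,8): 6 bp
  [8,17): 9 bp
  [17,34): 17 bp
  [34,46): 12 bp
  [46,54): 8 bp
  [54,69): 15 bp
  [69,77): 8 bp
  [77,82): 5 bp
  [82,88): 6 bp
  [88,98): 10 bp
  [98,107): 9 bp
  [107,117): 10 bp
  [117,131): 14 bp
  [131,138): 7 bp
  [138,148): 10 bp
  [148,158): 10 bp
  [158,176): 18 bp
  [176,187): 11 bp
  [187,191): 4 bp
  [191,198): 7 bp
  [198,212): 14 bp
  [212,237): 25 bp
  [237,245): 8 bp
  [245,255): 10 bp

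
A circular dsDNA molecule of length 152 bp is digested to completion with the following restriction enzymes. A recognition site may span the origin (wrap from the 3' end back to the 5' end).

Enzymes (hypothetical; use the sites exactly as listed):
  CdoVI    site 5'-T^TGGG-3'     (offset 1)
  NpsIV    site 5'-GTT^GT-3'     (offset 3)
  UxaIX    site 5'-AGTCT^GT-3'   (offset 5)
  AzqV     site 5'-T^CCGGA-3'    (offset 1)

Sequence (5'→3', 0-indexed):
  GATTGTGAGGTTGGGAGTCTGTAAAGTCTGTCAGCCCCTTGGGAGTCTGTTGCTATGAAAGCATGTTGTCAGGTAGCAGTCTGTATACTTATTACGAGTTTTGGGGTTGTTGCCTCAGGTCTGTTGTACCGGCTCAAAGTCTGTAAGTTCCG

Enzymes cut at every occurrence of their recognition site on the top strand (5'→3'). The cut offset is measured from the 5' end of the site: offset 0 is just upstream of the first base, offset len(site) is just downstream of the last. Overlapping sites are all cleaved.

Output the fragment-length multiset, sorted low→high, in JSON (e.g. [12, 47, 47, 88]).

[7,7,9,9,9,10,14,15,17,17,19,19]

Site scan:
  CdoVI TTGGG/1: at [10, 38, 100] ⇒ [11, 39, 101]
  NpsIV GTTGT/3: at [64, 105, 122] ⇒ [67, 108, 125]
  UxaIX AGTCTGT/5: at [15, 24, 43, 77, 137] ⇒ [20, 29, 48, 82, 142]
  AzqV TCCGGA/1: at [148] ⇒ [149]

All cut coordinates (distinct, sorted): [11, 20, 29, 39, 48, 67, 82, 101, 108, 125, 142, 149]

Fragment lengths:
  11→20: 9 bp
  20→29: 9 bp
  29→39: 10 bp
  39→48: 9 bp
  48→67: 19 bp
  67→82: 15 bp
  82→101: 19 bp
  101→108: 7 bp
  108→125: 17 bp
  125→142: 17 bp
  142→149: 7 bp
  149→11 (wrap): 152-149+11 = 14 bp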